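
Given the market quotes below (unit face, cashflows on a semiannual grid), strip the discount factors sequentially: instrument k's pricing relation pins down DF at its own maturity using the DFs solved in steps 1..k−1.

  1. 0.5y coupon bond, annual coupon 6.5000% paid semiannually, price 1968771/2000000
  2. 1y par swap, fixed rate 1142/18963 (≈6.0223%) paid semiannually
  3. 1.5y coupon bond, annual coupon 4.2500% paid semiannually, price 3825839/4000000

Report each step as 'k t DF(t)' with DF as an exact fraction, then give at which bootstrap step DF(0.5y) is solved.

step 1 [0.5y] bond c/2=13/400: DF=(1968771/2000000 − 13/400·(0))/(1+13/400) = 4767/5000 ≈ 0.953400
step 2 [1y] swap r/2=571/18963: DF=(1 − 571/18963·(0.953400))/(1+571/18963) = 9429/10000 ≈ 0.942900
step 3 [1.5y] bond c/2=17/800: DF=(3825839/4000000 − 17/800·(0.953400+0.942900))/(1+17/800) = 8971/10000 ≈ 0.897100

1 1/2 4767/5000
2 1 9429/10000
3 3/2 8971/10000
DF(0.5y) is solved at step 1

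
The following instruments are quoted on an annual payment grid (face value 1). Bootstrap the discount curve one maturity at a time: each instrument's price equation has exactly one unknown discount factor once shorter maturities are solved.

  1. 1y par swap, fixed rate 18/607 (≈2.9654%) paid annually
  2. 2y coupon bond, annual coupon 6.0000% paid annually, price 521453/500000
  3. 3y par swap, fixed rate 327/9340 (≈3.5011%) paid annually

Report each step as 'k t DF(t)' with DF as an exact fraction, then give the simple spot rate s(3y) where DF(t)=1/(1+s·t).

1 1 607/625
2 2 9289/10000
3 3 9019/10000
s(3y) = (1/(9019/10000) − 1)/(3) = 327/9019 ≈ 3.6257%

step 1 [1y] swap r/1=18/607: DF=(1 − 18/607·(0))/(1+18/607) = 607/625 ≈ 0.971200
step 2 [2y] bond c/1=3/50: DF=(521453/500000 − 3/50·(0.971200))/(1+3/50) = 9289/10000 ≈ 0.928900
step 3 [3y] swap r/1=327/9340: DF=(1 − 327/9340·(0.971200+0.928900))/(1+327/9340) = 9019/10000 ≈ 0.901900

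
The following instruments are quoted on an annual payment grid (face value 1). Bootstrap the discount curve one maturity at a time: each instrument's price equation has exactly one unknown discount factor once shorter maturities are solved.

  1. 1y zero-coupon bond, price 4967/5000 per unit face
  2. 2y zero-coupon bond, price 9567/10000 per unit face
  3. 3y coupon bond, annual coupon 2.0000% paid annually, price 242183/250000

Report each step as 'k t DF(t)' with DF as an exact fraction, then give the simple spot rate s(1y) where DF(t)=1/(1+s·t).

step 1 [1y] zero: DF = P = 4967/5000 ≈ 0.993400
step 2 [2y] zero: DF = P = 9567/10000 ≈ 0.956700
step 3 [3y] bond c/1=1/50: DF=(242183/250000 − 1/50·(0.993400+0.956700))/(1+1/50) = 1823/2000 ≈ 0.911500

1 1 4967/5000
2 2 9567/10000
3 3 1823/2000
s(1y) = (1/(4967/5000) − 1)/(1) = 33/4967 ≈ 0.6644%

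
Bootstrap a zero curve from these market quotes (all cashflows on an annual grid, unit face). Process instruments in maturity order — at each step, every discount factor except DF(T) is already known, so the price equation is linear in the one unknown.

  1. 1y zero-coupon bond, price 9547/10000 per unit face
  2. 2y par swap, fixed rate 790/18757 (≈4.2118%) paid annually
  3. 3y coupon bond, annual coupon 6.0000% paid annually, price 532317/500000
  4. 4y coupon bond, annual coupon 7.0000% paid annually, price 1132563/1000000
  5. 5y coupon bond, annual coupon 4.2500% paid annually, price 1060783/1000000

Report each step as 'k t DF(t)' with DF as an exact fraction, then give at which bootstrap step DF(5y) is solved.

step 1 [1y] zero: DF = P = 9547/10000 ≈ 0.954700
step 2 [2y] swap r/1=790/18757: DF=(1 − 790/18757·(0.954700))/(1+790/18757) = 921/1000 ≈ 0.921000
step 3 [3y] bond c/1=3/50: DF=(532317/500000 − 3/50·(0.954700+0.921000))/(1+3/50) = 4491/5000 ≈ 0.898200
step 4 [4y] bond c/1=7/100: DF=(1132563/1000000 − 7/100·(0.954700+0.921000+0.898200))/(1+7/100) = 877/1000 ≈ 0.877000
step 5 [5y] bond c/1=17/400: DF=(1060783/1000000 − 17/400·(0.954700+0.921000+0.898200+0.877000))/(1+17/400) = 8687/10000 ≈ 0.868700

1 1 9547/10000
2 2 921/1000
3 3 4491/5000
4 4 877/1000
5 5 8687/10000
DF(5y) is solved at step 5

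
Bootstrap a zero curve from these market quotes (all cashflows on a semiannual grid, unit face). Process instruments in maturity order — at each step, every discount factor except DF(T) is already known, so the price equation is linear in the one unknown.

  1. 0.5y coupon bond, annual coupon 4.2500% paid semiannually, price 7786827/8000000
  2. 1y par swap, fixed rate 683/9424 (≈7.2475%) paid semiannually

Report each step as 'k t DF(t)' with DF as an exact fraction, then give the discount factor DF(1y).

1 1/2 9531/10000
2 1 9317/10000
DF(1y) = 9317/10000 ≈ 0.931700

step 1 [0.5y] bond c/2=17/800: DF=(7786827/8000000 − 17/800·(0))/(1+17/800) = 9531/10000 ≈ 0.953100
step 2 [1y] swap r/2=683/18848: DF=(1 − 683/18848·(0.953100))/(1+683/18848) = 9317/10000 ≈ 0.931700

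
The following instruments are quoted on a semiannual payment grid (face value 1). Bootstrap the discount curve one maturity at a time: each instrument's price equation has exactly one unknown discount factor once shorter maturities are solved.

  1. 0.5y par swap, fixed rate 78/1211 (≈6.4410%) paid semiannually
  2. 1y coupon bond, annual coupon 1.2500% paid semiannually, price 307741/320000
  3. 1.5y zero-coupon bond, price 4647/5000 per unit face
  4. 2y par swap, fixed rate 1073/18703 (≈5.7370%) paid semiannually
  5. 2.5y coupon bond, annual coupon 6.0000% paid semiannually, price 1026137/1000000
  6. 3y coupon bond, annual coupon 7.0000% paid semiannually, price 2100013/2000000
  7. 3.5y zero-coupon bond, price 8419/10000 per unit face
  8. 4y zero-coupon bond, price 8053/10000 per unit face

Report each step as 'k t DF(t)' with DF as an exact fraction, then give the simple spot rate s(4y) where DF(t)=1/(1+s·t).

1 1/2 1211/1250
2 1 9497/10000
3 3/2 4647/5000
4 2 8927/10000
5 5/2 8873/10000
6 3 429/500
7 7/2 8419/10000
8 4 8053/10000
s(4y) = (1/(8053/10000) − 1)/(4) = 1947/32212 ≈ 6.0443%

step 1 [0.5y] swap r/2=39/1211: DF=(1 − 39/1211·(0))/(1+39/1211) = 1211/1250 ≈ 0.968800
step 2 [1y] bond c/2=1/160: DF=(307741/320000 − 1/160·(0.968800))/(1+1/160) = 9497/10000 ≈ 0.949700
step 3 [1.5y] zero: DF = P = 4647/5000 ≈ 0.929400
step 4 [2y] swap r/2=1073/37406: DF=(1 − 1073/37406·(0.968800+0.949700+0.929400))/(1+1073/37406) = 8927/10000 ≈ 0.892700
step 5 [2.5y] bond c/2=3/100: DF=(1026137/1000000 − 3/100·(0.968800+0.949700+0.929400+0.892700))/(1+3/100) = 8873/10000 ≈ 0.887300
step 6 [3y] bond c/2=7/200: DF=(2100013/2000000 − 7/200·(0.968800+0.949700+0.929400+0.892700+0.887300))/(1+7/200) = 429/500 ≈ 0.858000
step 7 [3.5y] zero: DF = P = 8419/10000 ≈ 0.841900
step 8 [4y] zero: DF = P = 8053/10000 ≈ 0.805300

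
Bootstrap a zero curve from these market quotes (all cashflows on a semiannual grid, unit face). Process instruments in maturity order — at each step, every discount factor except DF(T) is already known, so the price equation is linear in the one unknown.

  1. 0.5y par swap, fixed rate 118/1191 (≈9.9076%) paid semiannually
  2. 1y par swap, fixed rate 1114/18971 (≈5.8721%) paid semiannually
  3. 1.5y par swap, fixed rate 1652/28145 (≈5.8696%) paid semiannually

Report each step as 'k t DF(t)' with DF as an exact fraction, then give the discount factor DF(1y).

step 1 [0.5y] swap r/2=59/1191: DF=(1 − 59/1191·(0))/(1+59/1191) = 1191/1250 ≈ 0.952800
step 2 [1y] swap r/2=557/18971: DF=(1 − 557/18971·(0.952800))/(1+557/18971) = 9443/10000 ≈ 0.944300
step 3 [1.5y] swap r/2=826/28145: DF=(1 − 826/28145·(0.952800+0.944300))/(1+826/28145) = 4587/5000 ≈ 0.917400

1 1/2 1191/1250
2 1 9443/10000
3 3/2 4587/5000
DF(1y) = 9443/10000 ≈ 0.944300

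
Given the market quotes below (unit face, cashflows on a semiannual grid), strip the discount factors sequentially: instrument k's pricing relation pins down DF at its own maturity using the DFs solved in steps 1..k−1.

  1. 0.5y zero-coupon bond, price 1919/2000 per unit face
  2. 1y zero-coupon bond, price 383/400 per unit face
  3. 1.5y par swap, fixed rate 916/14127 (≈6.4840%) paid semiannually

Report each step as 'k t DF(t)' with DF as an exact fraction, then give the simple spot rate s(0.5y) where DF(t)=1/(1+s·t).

1 1/2 1919/2000
2 1 383/400
3 3/2 2271/2500
s(0.5y) = (1/(1919/2000) − 1)/(1/2) = 162/1919 ≈ 8.4419%

step 1 [0.5y] zero: DF = P = 1919/2000 ≈ 0.959500
step 2 [1y] zero: DF = P = 383/400 ≈ 0.957500
step 3 [1.5y] swap r/2=458/14127: DF=(1 − 458/14127·(0.959500+0.957500))/(1+458/14127) = 2271/2500 ≈ 0.908400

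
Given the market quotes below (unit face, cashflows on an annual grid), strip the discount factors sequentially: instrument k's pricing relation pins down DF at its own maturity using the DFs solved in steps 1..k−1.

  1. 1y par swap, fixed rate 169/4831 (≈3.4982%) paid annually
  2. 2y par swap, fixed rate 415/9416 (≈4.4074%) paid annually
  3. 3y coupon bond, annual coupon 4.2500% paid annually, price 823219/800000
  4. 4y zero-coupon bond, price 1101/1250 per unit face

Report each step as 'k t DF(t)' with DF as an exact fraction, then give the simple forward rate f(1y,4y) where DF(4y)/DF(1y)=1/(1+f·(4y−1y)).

1 1 4831/5000
2 2 917/1000
3 3 9103/10000
4 4 1101/1250
f(1y,4y) = ((4831/5000)/(1101/1250) − 1)/(3) = 427/13212 ≈ 3.2319%

step 1 [1y] swap r/1=169/4831: DF=(1 − 169/4831·(0))/(1+169/4831) = 4831/5000 ≈ 0.966200
step 2 [2y] swap r/1=415/9416: DF=(1 − 415/9416·(0.966200))/(1+415/9416) = 917/1000 ≈ 0.917000
step 3 [3y] bond c/1=17/400: DF=(823219/800000 − 17/400·(0.966200+0.917000))/(1+17/400) = 9103/10000 ≈ 0.910300
step 4 [4y] zero: DF = P = 1101/1250 ≈ 0.880800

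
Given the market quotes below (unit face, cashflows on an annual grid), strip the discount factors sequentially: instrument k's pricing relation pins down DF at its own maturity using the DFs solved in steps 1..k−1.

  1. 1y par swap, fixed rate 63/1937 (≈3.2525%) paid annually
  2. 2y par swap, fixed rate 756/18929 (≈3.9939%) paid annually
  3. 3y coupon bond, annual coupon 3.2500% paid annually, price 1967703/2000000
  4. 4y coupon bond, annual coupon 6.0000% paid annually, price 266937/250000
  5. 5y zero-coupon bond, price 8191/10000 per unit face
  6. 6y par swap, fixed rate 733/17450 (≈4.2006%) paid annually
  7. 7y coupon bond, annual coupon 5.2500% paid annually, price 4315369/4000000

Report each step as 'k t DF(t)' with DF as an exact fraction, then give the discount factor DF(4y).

1 1 1937/2000
2 2 2311/2500
3 3 8933/10000
4 4 531/625
5 5 8191/10000
6 6 7801/10000
7 7 7639/10000
DF(4y) = 531/625 ≈ 0.849600

step 1 [1y] swap r/1=63/1937: DF=(1 − 63/1937·(0))/(1+63/1937) = 1937/2000 ≈ 0.968500
step 2 [2y] swap r/1=756/18929: DF=(1 − 756/18929·(0.968500))/(1+756/18929) = 2311/2500 ≈ 0.924400
step 3 [3y] bond c/1=13/400: DF=(1967703/2000000 − 13/400·(0.968500+0.924400))/(1+13/400) = 8933/10000 ≈ 0.893300
step 4 [4y] bond c/1=3/50: DF=(266937/250000 − 3/50·(0.968500+0.924400+0.893300))/(1+3/50) = 531/625 ≈ 0.849600
step 5 [5y] zero: DF = P = 8191/10000 ≈ 0.819100
step 6 [6y] swap r/1=733/17450: DF=(1 − 733/17450·(0.968500+0.924400+0.893300+0.849600+0.819100))/(1+733/17450) = 7801/10000 ≈ 0.780100
step 7 [7y] bond c/1=21/400: DF=(4315369/4000000 − 21/400·(0.968500+0.924400+0.893300+0.849600+0.819100+0.780100))/(1+21/400) = 7639/10000 ≈ 0.763900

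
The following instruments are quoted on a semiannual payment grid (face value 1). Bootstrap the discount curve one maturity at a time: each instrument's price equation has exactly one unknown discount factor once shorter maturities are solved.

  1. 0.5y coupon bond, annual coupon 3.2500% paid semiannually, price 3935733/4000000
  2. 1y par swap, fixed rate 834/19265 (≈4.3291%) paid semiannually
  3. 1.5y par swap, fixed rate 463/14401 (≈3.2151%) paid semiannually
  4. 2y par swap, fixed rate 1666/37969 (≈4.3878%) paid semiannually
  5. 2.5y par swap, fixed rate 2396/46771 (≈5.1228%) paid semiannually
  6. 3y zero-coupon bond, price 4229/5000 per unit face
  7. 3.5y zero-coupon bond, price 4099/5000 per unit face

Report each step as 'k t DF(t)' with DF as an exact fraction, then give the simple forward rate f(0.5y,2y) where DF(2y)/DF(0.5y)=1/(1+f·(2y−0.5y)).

1 1/2 4841/5000
2 1 9583/10000
3 3/2 9537/10000
4 2 9167/10000
5 5/2 4401/5000
6 3 4229/5000
7 7/2 4099/5000
f(0.5y,2y) = ((4841/5000)/(9167/10000) − 1)/(3/2) = 10/267 ≈ 3.7453%

step 1 [0.5y] bond c/2=13/800: DF=(3935733/4000000 − 13/800·(0))/(1+13/800) = 4841/5000 ≈ 0.968200
step 2 [1y] swap r/2=417/19265: DF=(1 − 417/19265·(0.968200))/(1+417/19265) = 9583/10000 ≈ 0.958300
step 3 [1.5y] swap r/2=463/28802: DF=(1 − 463/28802·(0.968200+0.958300))/(1+463/28802) = 9537/10000 ≈ 0.953700
step 4 [2y] swap r/2=833/37969: DF=(1 − 833/37969·(0.968200+0.958300+0.953700))/(1+833/37969) = 9167/10000 ≈ 0.916700
step 5 [2.5y] swap r/2=1198/46771: DF=(1 − 1198/46771·(0.968200+0.958300+0.953700+0.916700))/(1+1198/46771) = 4401/5000 ≈ 0.880200
step 6 [3y] zero: DF = P = 4229/5000 ≈ 0.845800
step 7 [3.5y] zero: DF = P = 4099/5000 ≈ 0.819800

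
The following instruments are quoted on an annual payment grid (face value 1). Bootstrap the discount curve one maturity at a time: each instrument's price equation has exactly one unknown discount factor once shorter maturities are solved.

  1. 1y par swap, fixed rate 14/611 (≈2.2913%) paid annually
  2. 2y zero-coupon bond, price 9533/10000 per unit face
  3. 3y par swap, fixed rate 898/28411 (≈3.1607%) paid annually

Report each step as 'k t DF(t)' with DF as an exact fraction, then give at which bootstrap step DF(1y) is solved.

1 1 611/625
2 2 9533/10000
3 3 4551/5000
DF(1y) is solved at step 1

step 1 [1y] swap r/1=14/611: DF=(1 − 14/611·(0))/(1+14/611) = 611/625 ≈ 0.977600
step 2 [2y] zero: DF = P = 9533/10000 ≈ 0.953300
step 3 [3y] swap r/1=898/28411: DF=(1 − 898/28411·(0.977600+0.953300))/(1+898/28411) = 4551/5000 ≈ 0.910200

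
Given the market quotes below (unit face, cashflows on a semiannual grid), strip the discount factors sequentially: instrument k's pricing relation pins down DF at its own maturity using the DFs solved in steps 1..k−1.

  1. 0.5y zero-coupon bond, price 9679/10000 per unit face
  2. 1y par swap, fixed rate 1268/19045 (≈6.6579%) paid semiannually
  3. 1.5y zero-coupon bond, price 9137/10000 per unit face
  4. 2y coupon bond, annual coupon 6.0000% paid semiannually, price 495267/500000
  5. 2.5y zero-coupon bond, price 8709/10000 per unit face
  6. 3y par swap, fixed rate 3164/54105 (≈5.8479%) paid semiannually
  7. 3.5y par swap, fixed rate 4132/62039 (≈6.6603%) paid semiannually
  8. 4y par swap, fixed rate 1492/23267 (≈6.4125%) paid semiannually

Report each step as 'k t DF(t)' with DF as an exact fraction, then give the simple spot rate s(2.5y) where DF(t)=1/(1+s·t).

1 1/2 9679/10000
2 1 4683/5000
3 3/2 9137/10000
4 2 2199/2500
5 5/2 8709/10000
6 3 4209/5000
7 7/2 3967/5000
8 4 3881/5000
s(2.5y) = (1/(8709/10000) − 1)/(5/2) = 2582/43545 ≈ 5.9295%

step 1 [0.5y] zero: DF = P = 9679/10000 ≈ 0.967900
step 2 [1y] swap r/2=634/19045: DF=(1 − 634/19045·(0.967900))/(1+634/19045) = 4683/5000 ≈ 0.936600
step 3 [1.5y] zero: DF = P = 9137/10000 ≈ 0.913700
step 4 [2y] bond c/2=3/100: DF=(495267/500000 − 3/100·(0.967900+0.936600+0.913700))/(1+3/100) = 2199/2500 ≈ 0.879600
step 5 [2.5y] zero: DF = P = 8709/10000 ≈ 0.870900
step 6 [3y] swap r/2=1582/54105: DF=(1 − 1582/54105·(0.967900+0.936600+0.913700+0.879600+0.870900))/(1+1582/54105) = 4209/5000 ≈ 0.841800
step 7 [3.5y] swap r/2=2066/62039: DF=(1 − 2066/62039·(0.967900+0.936600+0.913700+0.879600+0.870900+0.841800))/(1+2066/62039) = 3967/5000 ≈ 0.793400
step 8 [4y] swap r/2=746/23267: DF=(1 − 746/23267·(0.967900+0.936600+0.913700+0.879600+0.870900+0.841800+0.793400))/(1+746/23267) = 3881/5000 ≈ 0.776200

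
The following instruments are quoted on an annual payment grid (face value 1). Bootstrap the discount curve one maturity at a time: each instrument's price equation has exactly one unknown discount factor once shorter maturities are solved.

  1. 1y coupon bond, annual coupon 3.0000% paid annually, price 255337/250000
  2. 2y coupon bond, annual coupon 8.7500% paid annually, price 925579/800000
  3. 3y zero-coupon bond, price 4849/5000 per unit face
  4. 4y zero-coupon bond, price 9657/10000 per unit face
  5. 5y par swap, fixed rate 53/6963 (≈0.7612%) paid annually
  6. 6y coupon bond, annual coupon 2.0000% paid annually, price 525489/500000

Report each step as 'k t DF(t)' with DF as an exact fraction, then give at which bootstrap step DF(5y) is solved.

1 1 2479/2500
2 2 9841/10000
3 3 4849/5000
4 4 9657/10000
5 5 9629/10000
6 6 2337/2500
DF(5y) is solved at step 5

step 1 [1y] bond c/1=3/100: DF=(255337/250000 − 3/100·(0))/(1+3/100) = 2479/2500 ≈ 0.991600
step 2 [2y] bond c/1=7/80: DF=(925579/800000 − 7/80·(0.991600))/(1+7/80) = 9841/10000 ≈ 0.984100
step 3 [3y] zero: DF = P = 4849/5000 ≈ 0.969800
step 4 [4y] zero: DF = P = 9657/10000 ≈ 0.965700
step 5 [5y] swap r/1=53/6963: DF=(1 − 53/6963·(0.991600+0.984100+0.969800+0.965700))/(1+53/6963) = 9629/10000 ≈ 0.962900
step 6 [6y] bond c/1=1/50: DF=(525489/500000 − 1/50·(0.991600+0.984100+0.969800+0.965700+0.962900))/(1+1/50) = 2337/2500 ≈ 0.934800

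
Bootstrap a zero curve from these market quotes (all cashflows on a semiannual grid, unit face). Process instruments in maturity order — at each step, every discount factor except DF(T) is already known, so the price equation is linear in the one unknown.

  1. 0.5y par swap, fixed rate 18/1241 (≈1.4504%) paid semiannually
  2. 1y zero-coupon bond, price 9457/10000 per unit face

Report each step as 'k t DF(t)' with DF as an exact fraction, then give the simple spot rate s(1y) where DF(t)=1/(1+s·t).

1 1/2 1241/1250
2 1 9457/10000
s(1y) = (1/(9457/10000) − 1)/(1) = 543/9457 ≈ 5.7418%

step 1 [0.5y] swap r/2=9/1241: DF=(1 − 9/1241·(0))/(1+9/1241) = 1241/1250 ≈ 0.992800
step 2 [1y] zero: DF = P = 9457/10000 ≈ 0.945700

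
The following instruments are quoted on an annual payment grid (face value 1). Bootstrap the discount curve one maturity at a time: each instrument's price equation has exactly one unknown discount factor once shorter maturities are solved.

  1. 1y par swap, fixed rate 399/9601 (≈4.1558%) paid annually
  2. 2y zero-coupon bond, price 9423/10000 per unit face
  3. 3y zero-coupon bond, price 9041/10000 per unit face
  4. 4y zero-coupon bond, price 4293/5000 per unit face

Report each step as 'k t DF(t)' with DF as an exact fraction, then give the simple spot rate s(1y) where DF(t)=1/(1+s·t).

1 1 9601/10000
2 2 9423/10000
3 3 9041/10000
4 4 4293/5000
s(1y) = (1/(9601/10000) − 1)/(1) = 399/9601 ≈ 4.1558%

step 1 [1y] swap r/1=399/9601: DF=(1 − 399/9601·(0))/(1+399/9601) = 9601/10000 ≈ 0.960100
step 2 [2y] zero: DF = P = 9423/10000 ≈ 0.942300
step 3 [3y] zero: DF = P = 9041/10000 ≈ 0.904100
step 4 [4y] zero: DF = P = 4293/5000 ≈ 0.858600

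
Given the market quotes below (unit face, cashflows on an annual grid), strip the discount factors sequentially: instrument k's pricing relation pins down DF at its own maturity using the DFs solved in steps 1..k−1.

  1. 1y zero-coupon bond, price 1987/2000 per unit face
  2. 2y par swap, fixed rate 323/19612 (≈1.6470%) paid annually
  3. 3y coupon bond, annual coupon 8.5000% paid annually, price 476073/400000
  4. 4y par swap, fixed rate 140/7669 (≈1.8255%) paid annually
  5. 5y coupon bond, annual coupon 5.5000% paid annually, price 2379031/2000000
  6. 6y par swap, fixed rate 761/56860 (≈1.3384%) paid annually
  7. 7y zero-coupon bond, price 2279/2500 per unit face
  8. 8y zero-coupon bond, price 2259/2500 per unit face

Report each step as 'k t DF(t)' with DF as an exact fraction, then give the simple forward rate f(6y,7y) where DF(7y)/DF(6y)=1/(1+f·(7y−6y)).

step 1 [1y] zero: DF = P = 1987/2000 ≈ 0.993500
step 2 [2y] swap r/1=323/19612: DF=(1 − 323/19612·(0.993500))/(1+323/19612) = 9677/10000 ≈ 0.967700
step 3 [3y] bond c/1=17/200: DF=(476073/400000 − 17/200·(0.993500+0.967700))/(1+17/200) = 9433/10000 ≈ 0.943300
step 4 [4y] swap r/1=140/7669: DF=(1 − 140/7669·(0.993500+0.967700+0.943300))/(1+140/7669) = 93/100 ≈ 0.930000
step 5 [5y] bond c/1=11/200: DF=(2379031/2000000 − 11/200·(0.993500+0.967700+0.943300+0.930000))/(1+11/200) = 2319/2500 ≈ 0.927600
step 6 [6y] swap r/1=761/56860: DF=(1 − 761/56860·(0.993500+0.967700+0.943300+0.930000+0.927600))/(1+761/56860) = 9239/10000 ≈ 0.923900
step 7 [7y] zero: DF = P = 2279/2500 ≈ 0.911600
step 8 [8y] zero: DF = P = 2259/2500 ≈ 0.903600

1 1 1987/2000
2 2 9677/10000
3 3 9433/10000
4 4 93/100
5 5 2319/2500
6 6 9239/10000
7 7 2279/2500
8 8 2259/2500
f(6y,7y) = ((9239/10000)/(2279/2500) − 1)/(1) = 123/9116 ≈ 1.3493%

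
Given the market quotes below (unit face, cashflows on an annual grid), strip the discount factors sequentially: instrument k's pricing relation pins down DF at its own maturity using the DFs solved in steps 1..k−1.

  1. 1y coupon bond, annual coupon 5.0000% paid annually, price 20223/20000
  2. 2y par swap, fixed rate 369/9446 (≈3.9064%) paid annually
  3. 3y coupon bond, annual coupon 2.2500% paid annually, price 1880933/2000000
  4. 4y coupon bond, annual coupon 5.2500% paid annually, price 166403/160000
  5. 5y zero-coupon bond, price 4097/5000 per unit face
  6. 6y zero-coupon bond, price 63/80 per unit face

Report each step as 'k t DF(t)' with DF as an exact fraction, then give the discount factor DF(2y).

1 1 963/1000
2 2 4631/5000
3 3 4391/5000
4 4 8501/10000
5 5 4097/5000
6 6 63/80
DF(2y) = 4631/5000 ≈ 0.926200

step 1 [1y] bond c/1=1/20: DF=(20223/20000 − 1/20·(0))/(1+1/20) = 963/1000 ≈ 0.963000
step 2 [2y] swap r/1=369/9446: DF=(1 − 369/9446·(0.963000))/(1+369/9446) = 4631/5000 ≈ 0.926200
step 3 [3y] bond c/1=9/400: DF=(1880933/2000000 − 9/400·(0.963000+0.926200))/(1+9/400) = 4391/5000 ≈ 0.878200
step 4 [4y] bond c/1=21/400: DF=(166403/160000 − 21/400·(0.963000+0.926200+0.878200))/(1+21/400) = 8501/10000 ≈ 0.850100
step 5 [5y] zero: DF = P = 4097/5000 ≈ 0.819400
step 6 [6y] zero: DF = P = 63/80 ≈ 0.787500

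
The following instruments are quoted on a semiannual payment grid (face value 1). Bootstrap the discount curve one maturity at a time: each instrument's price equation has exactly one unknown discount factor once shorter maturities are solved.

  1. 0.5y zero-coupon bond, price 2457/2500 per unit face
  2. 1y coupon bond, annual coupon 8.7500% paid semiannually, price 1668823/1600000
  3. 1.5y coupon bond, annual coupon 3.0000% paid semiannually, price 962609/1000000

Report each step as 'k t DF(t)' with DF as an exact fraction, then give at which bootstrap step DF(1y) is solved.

step 1 [0.5y] zero: DF = P = 2457/2500 ≈ 0.982800
step 2 [1y] bond c/2=7/160: DF=(1668823/1600000 − 7/160·(0.982800))/(1+7/160) = 9581/10000 ≈ 0.958100
step 3 [1.5y] bond c/2=3/200: DF=(962609/1000000 − 3/200·(0.982800+0.958100))/(1+3/200) = 9197/10000 ≈ 0.919700

1 1/2 2457/2500
2 1 9581/10000
3 3/2 9197/10000
DF(1y) is solved at step 2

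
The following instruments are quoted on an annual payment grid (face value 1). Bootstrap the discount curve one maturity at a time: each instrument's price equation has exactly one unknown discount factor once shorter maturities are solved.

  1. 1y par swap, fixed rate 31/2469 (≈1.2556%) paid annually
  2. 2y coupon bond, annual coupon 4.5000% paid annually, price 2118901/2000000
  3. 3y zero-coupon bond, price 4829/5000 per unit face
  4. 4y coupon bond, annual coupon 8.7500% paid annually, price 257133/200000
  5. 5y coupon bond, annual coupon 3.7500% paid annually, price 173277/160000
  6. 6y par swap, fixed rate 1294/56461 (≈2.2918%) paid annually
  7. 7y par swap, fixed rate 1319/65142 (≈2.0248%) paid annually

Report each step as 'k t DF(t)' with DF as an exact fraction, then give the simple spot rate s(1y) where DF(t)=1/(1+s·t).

step 1 [1y] swap r/1=31/2469: DF=(1 − 31/2469·(0))/(1+31/2469) = 2469/2500 ≈ 0.987600
step 2 [2y] bond c/1=9/200: DF=(2118901/2000000 − 9/200·(0.987600))/(1+9/200) = 9713/10000 ≈ 0.971300
step 3 [3y] zero: DF = P = 4829/5000 ≈ 0.965800
step 4 [4y] bond c/1=7/80: DF=(257133/200000 − 7/80·(0.987600+0.971300+0.965800))/(1+7/80) = 9469/10000 ≈ 0.946900
step 5 [5y] bond c/1=3/80: DF=(173277/160000 − 3/80·(0.987600+0.971300+0.965800+0.946900))/(1+3/80) = 9039/10000 ≈ 0.903900
step 6 [6y] swap r/1=1294/56461: DF=(1 − 1294/56461·(0.987600+0.971300+0.965800+0.946900+0.903900))/(1+1294/56461) = 4353/5000 ≈ 0.870600
step 7 [7y] swap r/1=1319/65142: DF=(1 − 1319/65142·(0.987600+0.971300+0.965800+0.946900+0.903900+0.870600))/(1+1319/65142) = 8681/10000 ≈ 0.868100

1 1 2469/2500
2 2 9713/10000
3 3 4829/5000
4 4 9469/10000
5 5 9039/10000
6 6 4353/5000
7 7 8681/10000
s(1y) = (1/(2469/2500) − 1)/(1) = 31/2469 ≈ 1.2556%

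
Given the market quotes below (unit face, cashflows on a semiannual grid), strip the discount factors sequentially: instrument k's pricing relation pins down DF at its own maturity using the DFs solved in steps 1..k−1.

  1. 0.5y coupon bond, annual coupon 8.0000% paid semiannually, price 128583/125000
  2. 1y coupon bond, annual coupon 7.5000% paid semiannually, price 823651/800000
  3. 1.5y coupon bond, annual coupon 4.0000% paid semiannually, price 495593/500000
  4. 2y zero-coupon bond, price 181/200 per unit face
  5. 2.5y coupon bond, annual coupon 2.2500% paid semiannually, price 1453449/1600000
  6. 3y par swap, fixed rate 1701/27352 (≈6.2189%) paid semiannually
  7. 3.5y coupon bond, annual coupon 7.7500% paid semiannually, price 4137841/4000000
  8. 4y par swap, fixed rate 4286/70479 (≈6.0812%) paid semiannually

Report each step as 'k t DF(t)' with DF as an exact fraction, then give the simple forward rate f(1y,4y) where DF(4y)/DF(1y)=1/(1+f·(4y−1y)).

step 1 [0.5y] bond c/2=1/25: DF=(128583/125000 − 1/25·(0))/(1+1/25) = 9891/10000 ≈ 0.989100
step 2 [1y] bond c/2=3/80: DF=(823651/800000 − 3/80·(0.989100))/(1+3/80) = 4783/5000 ≈ 0.956600
step 3 [1.5y] bond c/2=1/50: DF=(495593/500000 − 1/50·(0.989100+0.956600))/(1+1/50) = 1167/1250 ≈ 0.933600
step 4 [2y] zero: DF = P = 181/200 ≈ 0.905000
step 5 [2.5y] bond c/2=9/800: DF=(1453449/1600000 − 9/800·(0.989100+0.956600+0.933600+0.905000))/(1+9/800) = 4281/5000 ≈ 0.856200
step 6 [3y] swap r/2=1701/54704: DF=(1 − 1701/54704·(0.989100+0.956600+0.933600+0.905000+0.856200))/(1+1701/54704) = 8299/10000 ≈ 0.829900
step 7 [3.5y] bond c/2=31/800: DF=(4137841/4000000 − 31/800·(0.989100+0.956600+0.933600+0.905000+0.856200+0.829900))/(1+31/800) = 3959/5000 ≈ 0.791800
step 8 [4y] swap r/2=2143/70479: DF=(1 − 2143/70479·(0.989100+0.956600+0.933600+0.905000+0.856200+0.829900+0.791800))/(1+2143/70479) = 7857/10000 ≈ 0.785700

1 1/2 9891/10000
2 1 4783/5000
3 3/2 1167/1250
4 2 181/200
5 5/2 4281/5000
6 3 8299/10000
7 7/2 3959/5000
8 4 7857/10000
f(1y,4y) = ((4783/5000)/(7857/10000) − 1)/(3) = 1709/23571 ≈ 7.2504%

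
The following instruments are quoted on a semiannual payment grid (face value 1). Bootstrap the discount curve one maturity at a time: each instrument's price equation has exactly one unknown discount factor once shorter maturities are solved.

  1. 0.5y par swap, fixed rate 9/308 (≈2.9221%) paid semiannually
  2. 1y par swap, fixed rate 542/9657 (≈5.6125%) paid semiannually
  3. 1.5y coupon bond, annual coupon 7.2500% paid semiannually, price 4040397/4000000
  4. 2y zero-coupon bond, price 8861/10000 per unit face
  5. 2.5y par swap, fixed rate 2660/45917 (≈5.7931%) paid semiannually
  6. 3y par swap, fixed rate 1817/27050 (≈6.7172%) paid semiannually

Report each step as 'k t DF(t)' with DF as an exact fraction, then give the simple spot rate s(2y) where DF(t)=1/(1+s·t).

step 1 [0.5y] swap r/2=9/616: DF=(1 − 9/616·(0))/(1+9/616) = 616/625 ≈ 0.985600
step 2 [1y] swap r/2=271/9657: DF=(1 − 271/9657·(0.985600))/(1+271/9657) = 4729/5000 ≈ 0.945800
step 3 [1.5y] bond c/2=29/800: DF=(4040397/4000000 − 29/800·(0.985600+0.945800))/(1+29/800) = 567/625 ≈ 0.907200
step 4 [2y] zero: DF = P = 8861/10000 ≈ 0.886100
step 5 [2.5y] swap r/2=1330/45917: DF=(1 − 1330/45917·(0.985600+0.945800+0.907200+0.886100))/(1+1330/45917) = 867/1000 ≈ 0.867000
step 6 [3y] swap r/2=1817/54100: DF=(1 − 1817/54100·(0.985600+0.945800+0.907200+0.886100+0.867000))/(1+1817/54100) = 8183/10000 ≈ 0.818300

1 1/2 616/625
2 1 4729/5000
3 3/2 567/625
4 2 8861/10000
5 5/2 867/1000
6 3 8183/10000
s(2y) = (1/(8861/10000) − 1)/(2) = 1139/17722 ≈ 6.4270%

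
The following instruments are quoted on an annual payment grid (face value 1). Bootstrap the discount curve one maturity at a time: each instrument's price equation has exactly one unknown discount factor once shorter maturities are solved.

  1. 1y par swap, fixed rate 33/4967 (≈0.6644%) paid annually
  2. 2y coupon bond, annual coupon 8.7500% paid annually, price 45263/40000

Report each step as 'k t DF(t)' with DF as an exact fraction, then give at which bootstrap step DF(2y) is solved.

1 1 4967/5000
2 2 4803/5000
DF(2y) is solved at step 2

step 1 [1y] swap r/1=33/4967: DF=(1 − 33/4967·(0))/(1+33/4967) = 4967/5000 ≈ 0.993400
step 2 [2y] bond c/1=7/80: DF=(45263/40000 − 7/80·(0.993400))/(1+7/80) = 4803/5000 ≈ 0.960600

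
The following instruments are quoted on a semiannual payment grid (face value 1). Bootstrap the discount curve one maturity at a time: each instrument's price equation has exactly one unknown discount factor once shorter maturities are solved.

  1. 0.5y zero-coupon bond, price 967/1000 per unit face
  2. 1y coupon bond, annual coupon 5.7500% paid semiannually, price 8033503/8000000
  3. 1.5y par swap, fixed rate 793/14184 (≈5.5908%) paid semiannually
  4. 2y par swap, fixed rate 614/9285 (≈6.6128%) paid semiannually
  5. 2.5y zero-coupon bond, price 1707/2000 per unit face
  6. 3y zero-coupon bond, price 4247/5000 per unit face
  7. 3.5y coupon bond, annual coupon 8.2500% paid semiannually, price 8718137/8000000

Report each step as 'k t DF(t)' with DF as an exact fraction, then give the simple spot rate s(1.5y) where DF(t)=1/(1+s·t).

1 1/2 967/1000
2 1 9491/10000
3 3/2 9207/10000
4 2 2193/2500
5 5/2 1707/2000
6 3 4247/5000
7 7/2 104/125
s(1.5y) = (1/(9207/10000) − 1)/(3/2) = 1586/27621 ≈ 5.7420%

step 1 [0.5y] zero: DF = P = 967/1000 ≈ 0.967000
step 2 [1y] bond c/2=23/800: DF=(8033503/8000000 − 23/800·(0.967000))/(1+23/800) = 9491/10000 ≈ 0.949100
step 3 [1.5y] swap r/2=793/28368: DF=(1 − 793/28368·(0.967000+0.949100))/(1+793/28368) = 9207/10000 ≈ 0.920700
step 4 [2y] swap r/2=307/9285: DF=(1 − 307/9285·(0.967000+0.949100+0.920700))/(1+307/9285) = 2193/2500 ≈ 0.877200
step 5 [2.5y] zero: DF = P = 1707/2000 ≈ 0.853500
step 6 [3y] zero: DF = P = 4247/5000 ≈ 0.849400
step 7 [3.5y] bond c/2=33/800: DF=(8718137/8000000 − 33/800·(0.967000+0.949100+0.920700+0.877200+0.853500+0.849400))/(1+33/800) = 104/125 ≈ 0.832000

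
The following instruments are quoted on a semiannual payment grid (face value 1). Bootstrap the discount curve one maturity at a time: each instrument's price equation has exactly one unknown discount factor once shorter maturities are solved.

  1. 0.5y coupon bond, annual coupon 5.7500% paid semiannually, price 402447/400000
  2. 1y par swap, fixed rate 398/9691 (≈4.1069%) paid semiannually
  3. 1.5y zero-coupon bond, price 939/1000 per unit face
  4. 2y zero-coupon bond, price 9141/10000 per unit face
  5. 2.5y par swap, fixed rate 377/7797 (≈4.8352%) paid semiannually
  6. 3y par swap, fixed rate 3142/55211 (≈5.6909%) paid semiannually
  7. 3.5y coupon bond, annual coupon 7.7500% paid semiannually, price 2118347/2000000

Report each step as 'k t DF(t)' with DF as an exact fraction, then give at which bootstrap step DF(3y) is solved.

step 1 [0.5y] bond c/2=23/800: DF=(402447/400000 − 23/800·(0))/(1+23/800) = 489/500 ≈ 0.978000
step 2 [1y] swap r/2=199/9691: DF=(1 − 199/9691·(0.978000))/(1+199/9691) = 4801/5000 ≈ 0.960200
step 3 [1.5y] zero: DF = P = 939/1000 ≈ 0.939000
step 4 [2y] zero: DF = P = 9141/10000 ≈ 0.914100
step 5 [2.5y] swap r/2=377/15594: DF=(1 − 377/15594·(0.978000+0.960200+0.939000+0.914100))/(1+377/15594) = 8869/10000 ≈ 0.886900
step 6 [3y] swap r/2=1571/55211: DF=(1 − 1571/55211·(0.978000+0.960200+0.939000+0.914100+0.886900))/(1+1571/55211) = 8429/10000 ≈ 0.842900
step 7 [3.5y] bond c/2=31/800: DF=(2118347/2000000 − 31/800·(0.978000+0.960200+0.939000+0.914100+0.886900+0.842900))/(1+31/800) = 8137/10000 ≈ 0.813700

1 1/2 489/500
2 1 4801/5000
3 3/2 939/1000
4 2 9141/10000
5 5/2 8869/10000
6 3 8429/10000
7 7/2 8137/10000
DF(3y) is solved at step 6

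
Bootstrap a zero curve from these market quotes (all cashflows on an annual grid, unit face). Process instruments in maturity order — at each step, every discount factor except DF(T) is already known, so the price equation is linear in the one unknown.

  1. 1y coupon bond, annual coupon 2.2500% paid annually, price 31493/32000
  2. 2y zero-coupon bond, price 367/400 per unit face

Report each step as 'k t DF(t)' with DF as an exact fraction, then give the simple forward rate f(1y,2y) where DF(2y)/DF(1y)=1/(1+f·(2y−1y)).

1 1 77/80
2 2 367/400
f(1y,2y) = ((77/80)/(367/400) − 1)/(1) = 18/367 ≈ 4.9046%

step 1 [1y] bond c/1=9/400: DF=(31493/32000 − 9/400·(0))/(1+9/400) = 77/80 ≈ 0.962500
step 2 [2y] zero: DF = P = 367/400 ≈ 0.917500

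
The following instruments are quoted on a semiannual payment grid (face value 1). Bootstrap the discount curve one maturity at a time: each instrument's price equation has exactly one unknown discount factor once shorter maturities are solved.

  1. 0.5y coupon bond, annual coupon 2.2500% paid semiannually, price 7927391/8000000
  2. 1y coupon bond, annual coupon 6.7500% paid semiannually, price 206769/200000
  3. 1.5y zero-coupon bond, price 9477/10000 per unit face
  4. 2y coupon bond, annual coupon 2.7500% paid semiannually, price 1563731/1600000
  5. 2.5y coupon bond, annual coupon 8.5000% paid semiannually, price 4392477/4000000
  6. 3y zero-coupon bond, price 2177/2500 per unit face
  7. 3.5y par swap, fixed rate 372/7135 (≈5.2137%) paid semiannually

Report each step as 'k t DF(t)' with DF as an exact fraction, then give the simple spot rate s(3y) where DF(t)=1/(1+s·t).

1 1/2 9799/10000
2 1 9681/10000
3 3/2 9477/10000
4 2 578/625
5 5/2 561/625
6 3 2177/2500
7 7/2 4163/5000
s(3y) = (1/(2177/2500) − 1)/(3) = 323/6531 ≈ 4.9456%

step 1 [0.5y] bond c/2=9/800: DF=(7927391/8000000 − 9/800·(0))/(1+9/800) = 9799/10000 ≈ 0.979900
step 2 [1y] bond c/2=27/800: DF=(206769/200000 − 27/800·(0.979900))/(1+27/800) = 9681/10000 ≈ 0.968100
step 3 [1.5y] zero: DF = P = 9477/10000 ≈ 0.947700
step 4 [2y] bond c/2=11/800: DF=(1563731/1600000 − 11/800·(0.979900+0.968100+0.947700))/(1+11/800) = 578/625 ≈ 0.924800
step 5 [2.5y] bond c/2=17/400: DF=(4392477/4000000 − 17/400·(0.979900+0.968100+0.947700+0.924800))/(1+17/400) = 561/625 ≈ 0.897600
step 6 [3y] zero: DF = P = 2177/2500 ≈ 0.870800
step 7 [3.5y] swap r/2=186/7135: DF=(1 − 186/7135·(0.979900+0.968100+0.947700+0.924800+0.897600+0.870800))/(1+186/7135) = 4163/5000 ≈ 0.832600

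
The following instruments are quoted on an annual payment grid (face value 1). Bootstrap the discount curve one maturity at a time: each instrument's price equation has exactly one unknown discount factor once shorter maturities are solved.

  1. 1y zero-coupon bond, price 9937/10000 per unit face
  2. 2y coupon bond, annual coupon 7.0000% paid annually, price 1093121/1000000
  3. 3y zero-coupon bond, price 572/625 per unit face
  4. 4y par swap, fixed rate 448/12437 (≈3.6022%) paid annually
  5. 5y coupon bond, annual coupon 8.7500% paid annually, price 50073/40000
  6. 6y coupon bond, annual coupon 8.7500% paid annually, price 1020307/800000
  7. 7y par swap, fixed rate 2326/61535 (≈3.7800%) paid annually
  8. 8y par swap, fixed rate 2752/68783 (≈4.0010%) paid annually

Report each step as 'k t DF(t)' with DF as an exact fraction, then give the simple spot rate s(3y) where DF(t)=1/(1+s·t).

1 1 9937/10000
2 2 4783/5000
3 3 572/625
4 4 541/625
5 5 8509/10000
6 6 8041/10000
7 7 3837/5000
8 8 453/625
s(3y) = (1/(572/625) − 1)/(3) = 53/1716 ≈ 3.0886%

step 1 [1y] zero: DF = P = 9937/10000 ≈ 0.993700
step 2 [2y] bond c/1=7/100: DF=(1093121/1000000 − 7/100·(0.993700))/(1+7/100) = 4783/5000 ≈ 0.956600
step 3 [3y] zero: DF = P = 572/625 ≈ 0.915200
step 4 [4y] swap r/1=448/12437: DF=(1 − 448/12437·(0.993700+0.956600+0.915200))/(1+448/12437) = 541/625 ≈ 0.865600
step 5 [5y] bond c/1=7/80: DF=(50073/40000 − 7/80·(0.993700+0.956600+0.915200+0.865600))/(1+7/80) = 8509/10000 ≈ 0.850900
step 6 [6y] bond c/1=7/80: DF=(1020307/800000 − 7/80·(0.993700+0.956600+0.915200+0.865600+0.850900))/(1+7/80) = 8041/10000 ≈ 0.804100
step 7 [7y] swap r/1=2326/61535: DF=(1 − 2326/61535·(0.993700+0.956600+0.915200+0.865600+0.850900+0.804100))/(1+2326/61535) = 3837/5000 ≈ 0.767400
step 8 [8y] swap r/1=2752/68783: DF=(1 − 2752/68783·(0.993700+0.956600+0.915200+0.865600+0.850900+0.804100+0.767400))/(1+2752/68783) = 453/625 ≈ 0.724800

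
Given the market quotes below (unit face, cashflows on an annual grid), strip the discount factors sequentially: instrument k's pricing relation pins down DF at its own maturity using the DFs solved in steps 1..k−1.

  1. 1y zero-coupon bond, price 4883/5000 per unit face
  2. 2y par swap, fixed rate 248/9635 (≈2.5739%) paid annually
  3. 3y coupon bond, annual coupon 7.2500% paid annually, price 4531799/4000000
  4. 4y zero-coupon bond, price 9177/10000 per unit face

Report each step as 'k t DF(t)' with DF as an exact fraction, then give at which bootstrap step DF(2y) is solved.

1 1 4883/5000
2 2 594/625
3 3 9261/10000
4 4 9177/10000
DF(2y) is solved at step 2

step 1 [1y] zero: DF = P = 4883/5000 ≈ 0.976600
step 2 [2y] swap r/1=248/9635: DF=(1 − 248/9635·(0.976600))/(1+248/9635) = 594/625 ≈ 0.950400
step 3 [3y] bond c/1=29/400: DF=(4531799/4000000 − 29/400·(0.976600+0.950400))/(1+29/400) = 9261/10000 ≈ 0.926100
step 4 [4y] zero: DF = P = 9177/10000 ≈ 0.917700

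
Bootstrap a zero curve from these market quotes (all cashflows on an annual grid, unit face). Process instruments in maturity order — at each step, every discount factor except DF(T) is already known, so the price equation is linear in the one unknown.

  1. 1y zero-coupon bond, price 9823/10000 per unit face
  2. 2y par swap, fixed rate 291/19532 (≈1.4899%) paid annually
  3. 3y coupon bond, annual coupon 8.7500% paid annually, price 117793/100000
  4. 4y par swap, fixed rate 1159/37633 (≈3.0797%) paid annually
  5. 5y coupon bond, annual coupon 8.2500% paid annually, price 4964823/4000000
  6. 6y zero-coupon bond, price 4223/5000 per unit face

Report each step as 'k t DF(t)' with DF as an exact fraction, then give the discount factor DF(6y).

1 1 9823/10000
2 2 9709/10000
3 3 463/500
4 4 8841/10000
5 5 4299/5000
6 6 4223/5000
DF(6y) = 4223/5000 ≈ 0.844600

step 1 [1y] zero: DF = P = 9823/10000 ≈ 0.982300
step 2 [2y] swap r/1=291/19532: DF=(1 − 291/19532·(0.982300))/(1+291/19532) = 9709/10000 ≈ 0.970900
step 3 [3y] bond c/1=7/80: DF=(117793/100000 − 7/80·(0.982300+0.970900))/(1+7/80) = 463/500 ≈ 0.926000
step 4 [4y] swap r/1=1159/37633: DF=(1 − 1159/37633·(0.982300+0.970900+0.926000))/(1+1159/37633) = 8841/10000 ≈ 0.884100
step 5 [5y] bond c/1=33/400: DF=(4964823/4000000 − 33/400·(0.982300+0.970900+0.926000+0.884100))/(1+33/400) = 4299/5000 ≈ 0.859800
step 6 [6y] zero: DF = P = 4223/5000 ≈ 0.844600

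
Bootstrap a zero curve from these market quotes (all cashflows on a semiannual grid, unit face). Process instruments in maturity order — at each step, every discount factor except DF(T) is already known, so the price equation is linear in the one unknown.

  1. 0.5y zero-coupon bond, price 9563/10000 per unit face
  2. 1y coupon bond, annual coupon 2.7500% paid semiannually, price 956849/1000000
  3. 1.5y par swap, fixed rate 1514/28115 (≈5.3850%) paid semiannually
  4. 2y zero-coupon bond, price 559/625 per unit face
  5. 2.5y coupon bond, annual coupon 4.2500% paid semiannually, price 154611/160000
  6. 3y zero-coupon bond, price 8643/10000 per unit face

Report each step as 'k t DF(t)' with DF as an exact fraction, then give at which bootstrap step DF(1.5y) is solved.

1 1/2 9563/10000
2 1 9309/10000
3 3/2 9243/10000
4 2 559/625
5 5/2 8691/10000
6 3 8643/10000
DF(1.5y) is solved at step 3

step 1 [0.5y] zero: DF = P = 9563/10000 ≈ 0.956300
step 2 [1y] bond c/2=11/800: DF=(956849/1000000 − 11/800·(0.956300))/(1+11/800) = 9309/10000 ≈ 0.930900
step 3 [1.5y] swap r/2=757/28115: DF=(1 − 757/28115·(0.956300+0.930900))/(1+757/28115) = 9243/10000 ≈ 0.924300
step 4 [2y] zero: DF = P = 559/625 ≈ 0.894400
step 5 [2.5y] bond c/2=17/800: DF=(154611/160000 − 17/800·(0.956300+0.930900+0.924300+0.894400))/(1+17/800) = 8691/10000 ≈ 0.869100
step 6 [3y] zero: DF = P = 8643/10000 ≈ 0.864300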